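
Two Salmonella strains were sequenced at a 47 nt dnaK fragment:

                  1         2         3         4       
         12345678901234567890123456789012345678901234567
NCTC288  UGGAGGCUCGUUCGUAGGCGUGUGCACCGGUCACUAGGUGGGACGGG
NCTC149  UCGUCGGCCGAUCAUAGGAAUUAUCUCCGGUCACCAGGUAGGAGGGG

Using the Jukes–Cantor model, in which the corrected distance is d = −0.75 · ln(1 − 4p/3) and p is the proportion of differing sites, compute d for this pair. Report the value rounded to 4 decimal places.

Mismatches occur at site 2 (G↔C), site 4 (A↔U), site 5 (G↔C), site 7 (C↔G), site 8 (U↔C), site 11 (U↔A), site 14 (G↔A), site 19 (C↔A), site 20 (G↔A), site 22 (G↔U), site 23 (U↔A), site 24 (G↔U), site 26 (A↔U), site 35 (U↔C), site 40 (G↔A), site 44 (C↔G).
p = 16/47 = 0.340426.
d = −0.75 · ln(1 − (4/3)·0.340426) = −0.75 · ln(0.546099) = −0.75 · (-0.604955) = 0.4537.

0.4537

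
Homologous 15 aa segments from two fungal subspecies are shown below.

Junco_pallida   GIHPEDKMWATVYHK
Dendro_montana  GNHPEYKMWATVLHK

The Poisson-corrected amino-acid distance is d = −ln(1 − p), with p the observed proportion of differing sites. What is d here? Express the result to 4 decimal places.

The sequences differ at positions 2 (I/N), 6 (D/Y), 13 (Y/L).
p = 3/15 = 0.200000.
d = −ln(1 − 0.200000) = −ln(0.800000) = 0.2231.

0.2231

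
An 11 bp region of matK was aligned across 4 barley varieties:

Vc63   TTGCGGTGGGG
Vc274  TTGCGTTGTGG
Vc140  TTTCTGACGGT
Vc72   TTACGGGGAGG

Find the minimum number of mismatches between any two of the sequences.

Pairwise Hamming distances:
  Vc63 vs Vc274: 2
  Vc63 vs Vc140: 5
  Vc63 vs Vc72: 3
  Vc274 vs Vc140: 7
  Vc274 vs Vc72: 4
  Vc140 vs Vc72: 6
The smallest is 2, between Vc63 and Vc274.

2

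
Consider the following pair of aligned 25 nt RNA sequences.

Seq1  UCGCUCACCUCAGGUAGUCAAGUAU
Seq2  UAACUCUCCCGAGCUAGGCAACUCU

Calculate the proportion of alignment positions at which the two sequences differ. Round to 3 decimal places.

The sequences differ at positions 2 (C/A), 3 (G/A), 7 (A/U), 10 (U/C), 11 (C/G), 14 (G/C), 18 (U/G), 22 (G/C), 24 (A/C).
There are 9 differences over 25 sites, so p = 9/25 = 0.360.

0.360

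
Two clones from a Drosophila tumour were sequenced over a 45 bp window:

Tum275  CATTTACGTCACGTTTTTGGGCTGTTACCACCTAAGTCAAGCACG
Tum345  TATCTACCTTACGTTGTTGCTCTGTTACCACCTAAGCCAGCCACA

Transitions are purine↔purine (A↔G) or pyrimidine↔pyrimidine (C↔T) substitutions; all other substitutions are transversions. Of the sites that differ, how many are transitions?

6

Mismatches occur at site 1 (C→T, transition), site 4 (T→C, transition), site 8 (G→C, transversion), site 10 (C→T, transition), site 16 (T→G, transversion), site 20 (G→C, transversion), site 21 (G→T, transversion), site 37 (T→C, transition), site 40 (A→G, transition), site 41 (G→C, transversion), site 45 (G→A, transition).
Of the 11 differences, 6 transitions and 5 transversions, so the answer is 6.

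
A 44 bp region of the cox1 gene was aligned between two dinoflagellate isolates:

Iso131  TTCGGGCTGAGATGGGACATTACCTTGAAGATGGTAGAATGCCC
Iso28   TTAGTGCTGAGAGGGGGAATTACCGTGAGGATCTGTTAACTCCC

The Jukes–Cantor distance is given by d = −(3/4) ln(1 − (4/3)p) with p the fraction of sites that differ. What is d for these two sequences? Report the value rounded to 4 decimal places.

The sequences differ at positions 3 (C/A), 5 (G/T), 13 (T/G), 17 (A/G), 18 (C/A), 25 (T/G), 29 (A/G), 33 (G/C), 34 (G/T), 35 (T/G), 36 (A/T), 37 (G/T), 40 (T/C), 41 (G/T).
p = 14/44 = 0.318182.
d = −0.75 · ln(1 − (4/3)·0.318182) = −0.75 · ln(0.575757) = −0.75 · (-0.552070) = 0.4141.

0.4141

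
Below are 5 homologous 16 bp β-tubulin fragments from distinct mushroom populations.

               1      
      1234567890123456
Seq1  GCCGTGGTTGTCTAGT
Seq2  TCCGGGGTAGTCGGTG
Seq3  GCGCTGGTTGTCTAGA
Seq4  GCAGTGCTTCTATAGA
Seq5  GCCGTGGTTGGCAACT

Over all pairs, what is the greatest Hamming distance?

Pairwise Hamming distances:
  Seq1 vs Seq2: 7
  Seq1 vs Seq3: 3
  Seq1 vs Seq4: 5
  Seq1 vs Seq5: 3
  Seq2 vs Seq3: 9
  Seq2 vs Seq4: 11
  Seq2 vs Seq5: 8
  Seq3 vs Seq4: 5
  Seq3 vs Seq5: 6
  Seq4 vs Seq5: 8
The largest is 11, between Seq2 and Seq4.

11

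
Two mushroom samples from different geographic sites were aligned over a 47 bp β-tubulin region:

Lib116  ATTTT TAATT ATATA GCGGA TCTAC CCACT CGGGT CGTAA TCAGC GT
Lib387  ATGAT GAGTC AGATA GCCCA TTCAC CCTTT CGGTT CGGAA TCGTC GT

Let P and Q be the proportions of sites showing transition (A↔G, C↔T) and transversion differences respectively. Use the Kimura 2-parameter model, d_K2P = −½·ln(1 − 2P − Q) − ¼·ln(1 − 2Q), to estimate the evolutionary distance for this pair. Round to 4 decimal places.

0.4542

The sequences differ at positions 3 (T/G, transversion), 4 (T/A, transversion), 6 (T/G, transversion), 8 (A/G, transition), 10 (T/C, transition), 12 (T/G, transversion), 18 (G/C, transversion), 19 (G/C, transversion), 22 (C/T, transition), 23 (T/C, transition), 28 (A/T, transversion), 29 (C/T, transition), 34 (G/T, transversion), 38 (T/G, transversion), 43 (A/G, transition), 44 (G/T, transversion).
Of the 16 differences, 6 transitions and 10 transversions over 47 sites: P = 6/47 = 0.127660, Q = 10/47 = 0.212766.
d = −0.5·ln(0.531914) − 0.25·ln(0.574468) = −0.5·(-0.631273) − 0.25·(-0.554311) = 0.4542.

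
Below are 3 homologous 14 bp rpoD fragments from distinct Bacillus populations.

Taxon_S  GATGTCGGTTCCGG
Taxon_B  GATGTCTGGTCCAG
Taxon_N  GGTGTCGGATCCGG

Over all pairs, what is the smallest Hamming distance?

2

Pairwise Hamming distances:
  Taxon_S vs Taxon_B: 3
  Taxon_S vs Taxon_N: 2
  Taxon_B vs Taxon_N: 4
The smallest is 2, between Taxon_S and Taxon_N.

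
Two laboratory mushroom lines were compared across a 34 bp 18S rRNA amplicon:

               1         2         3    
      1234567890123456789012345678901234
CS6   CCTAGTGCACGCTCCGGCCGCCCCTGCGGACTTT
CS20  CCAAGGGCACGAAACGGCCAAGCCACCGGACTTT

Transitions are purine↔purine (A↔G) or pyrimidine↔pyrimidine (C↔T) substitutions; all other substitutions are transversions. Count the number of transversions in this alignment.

9

Mismatches occur at site 3 (T→A, transversion), site 6 (T→G, transversion), site 12 (C→A, transversion), site 13 (T→A, transversion), site 14 (C→A, transversion), site 20 (G→A, transition), site 21 (C→A, transversion), site 22 (C→G, transversion), site 25 (T→A, transversion), site 26 (G→C, transversion).
Of the 10 differences, 1 transition and 9 transversions, so the answer is 9.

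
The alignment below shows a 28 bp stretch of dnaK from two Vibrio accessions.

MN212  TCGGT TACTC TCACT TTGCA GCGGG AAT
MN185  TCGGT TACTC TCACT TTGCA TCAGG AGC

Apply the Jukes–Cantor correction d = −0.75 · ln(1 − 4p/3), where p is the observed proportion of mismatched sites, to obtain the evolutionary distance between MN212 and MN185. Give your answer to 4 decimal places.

Mismatches occur at site 21 (G/T), site 23 (G/A), site 27 (A/G), site 28 (T/C).
p = 4/28 = 0.142857.
d = −0.75 · ln(1 − (4/3)·0.142857) = −0.75 · ln(0.809524) = −0.75 · (-0.211309) = 0.1585.

0.1585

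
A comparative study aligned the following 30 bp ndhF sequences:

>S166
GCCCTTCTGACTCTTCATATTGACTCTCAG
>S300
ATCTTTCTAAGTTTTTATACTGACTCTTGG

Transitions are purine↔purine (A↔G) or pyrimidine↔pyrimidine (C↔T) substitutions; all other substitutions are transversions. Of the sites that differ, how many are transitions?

9

Mismatches occur at site 1 (G↔A, transition), site 2 (C↔T, transition), site 4 (C↔T, transition), site 9 (G↔A, transition), site 11 (C↔G, transversion), site 13 (C↔T, transition), site 16 (C↔T, transition), site 20 (T↔C, transition), site 28 (C↔T, transition), site 29 (A↔G, transition).
Of the 10 differences, 9 transitions and 1 transversion, so the answer is 9.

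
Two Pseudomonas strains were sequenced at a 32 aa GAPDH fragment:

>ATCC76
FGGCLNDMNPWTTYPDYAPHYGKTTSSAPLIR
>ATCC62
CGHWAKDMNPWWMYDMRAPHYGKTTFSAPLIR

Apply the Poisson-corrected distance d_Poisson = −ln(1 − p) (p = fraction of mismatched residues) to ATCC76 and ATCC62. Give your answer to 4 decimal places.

0.4212

The sequences differ at positions 1 (F/C), 3 (G/H), 4 (C/W), 5 (L/A), 6 (N/K), 12 (T/W), 13 (T/M), 15 (P/D), 16 (D/M), 17 (Y/R), 26 (S/F).
p = 11/32 = 0.343750.
d = −ln(1 − 0.343750) = −ln(0.656250) = 0.4212.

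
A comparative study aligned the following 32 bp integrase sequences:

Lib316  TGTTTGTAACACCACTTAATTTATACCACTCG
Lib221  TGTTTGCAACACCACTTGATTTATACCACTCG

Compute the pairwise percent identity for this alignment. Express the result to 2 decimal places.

Mismatches occur at site 7 (T↔C), site 18 (A↔G).
30 of the 32 sites match, so the percent identity is 30/32 × 100 = 93.75%.

93.75%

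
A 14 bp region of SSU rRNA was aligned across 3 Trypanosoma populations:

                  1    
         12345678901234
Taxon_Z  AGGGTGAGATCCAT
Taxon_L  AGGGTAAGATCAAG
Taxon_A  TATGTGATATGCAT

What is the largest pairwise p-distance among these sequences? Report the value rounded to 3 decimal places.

Pairwise Hamming distances:
  Taxon_Z vs Taxon_L: 3
  Taxon_Z vs Taxon_A: 5
  Taxon_L vs Taxon_A: 8
The largest is 8 mismatches, between Taxon_L and Taxon_A; p = 8/14 = 0.571.

0.571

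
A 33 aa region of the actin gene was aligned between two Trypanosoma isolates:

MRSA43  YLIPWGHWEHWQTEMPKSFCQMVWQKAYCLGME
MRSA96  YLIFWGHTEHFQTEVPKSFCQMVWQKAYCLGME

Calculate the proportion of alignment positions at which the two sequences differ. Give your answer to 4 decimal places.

0.1212

The sequences differ at positions 4 (P/F), 8 (W/T), 11 (W/F), 15 (M/V).
There are 4 differences over 33 sites, so p = 4/33 = 0.1212.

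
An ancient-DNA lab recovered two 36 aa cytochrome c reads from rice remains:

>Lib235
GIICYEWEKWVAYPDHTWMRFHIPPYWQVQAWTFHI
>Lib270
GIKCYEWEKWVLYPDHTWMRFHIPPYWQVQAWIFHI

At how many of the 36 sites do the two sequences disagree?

Differing sites — 3:I/K; 12:A/L; 33:T/I.
That gives 3 mismatches out of 36 aligned sites, so the Hamming distance is 3.

3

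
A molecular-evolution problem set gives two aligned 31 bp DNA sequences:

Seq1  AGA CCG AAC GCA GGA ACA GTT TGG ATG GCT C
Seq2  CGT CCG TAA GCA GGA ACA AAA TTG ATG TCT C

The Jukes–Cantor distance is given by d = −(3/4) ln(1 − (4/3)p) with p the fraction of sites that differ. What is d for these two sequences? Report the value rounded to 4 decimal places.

The sequences differ at positions 1 (A/C), 3 (A/T), 7 (A/T), 9 (C/A), 19 (G/A), 20 (T/A), 21 (T/A), 23 (G/T), 28 (G/T).
p = 9/31 = 0.290323.
d = −0.75 · ln(1 − (4/3)·0.290323) = −0.75 · ln(0.612903) = −0.75 · (-0.489549) = 0.3672.

0.3672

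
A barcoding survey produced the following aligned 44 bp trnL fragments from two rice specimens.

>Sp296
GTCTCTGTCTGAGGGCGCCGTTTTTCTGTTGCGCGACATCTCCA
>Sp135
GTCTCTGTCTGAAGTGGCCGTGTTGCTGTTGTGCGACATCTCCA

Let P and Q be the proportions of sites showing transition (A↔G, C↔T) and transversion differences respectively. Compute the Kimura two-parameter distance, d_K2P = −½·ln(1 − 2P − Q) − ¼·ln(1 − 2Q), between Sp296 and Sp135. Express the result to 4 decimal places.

0.1505

The sequences differ at positions 13 (G/A, transition), 15 (G/T, transversion), 16 (C/G, transversion), 22 (T/G, transversion), 25 (T/G, transversion), 32 (C/T, transition).
Of the 6 differences, 2 transitions and 4 transversions over 44 sites: P = 2/44 = 0.045455, Q = 4/44 = 0.090909.
d = −0.5·ln(0.818181) − 0.25·ln(0.818182) = −0.5·(-0.200672) − 0.25·(-0.200670) = 0.1505.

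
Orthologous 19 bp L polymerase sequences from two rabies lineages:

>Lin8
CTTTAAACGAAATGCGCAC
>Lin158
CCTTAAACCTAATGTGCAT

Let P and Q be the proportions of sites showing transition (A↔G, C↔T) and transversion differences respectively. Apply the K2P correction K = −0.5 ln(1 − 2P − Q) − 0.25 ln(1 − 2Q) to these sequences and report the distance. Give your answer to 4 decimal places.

Differing sites — 2:T/C (Ti); 9:G/C (Tv); 10:A/T (Tv); 15:C/T (Ti); 19:C/T (Ti).
Of the 5 differences, 3 transitions and 2 transversions over 19 sites: P = 3/19 = 0.157895, Q = 2/19 = 0.105263.
d = −0.5·ln(0.578947) − 0.25·ln(0.789474) = −0.5·(-0.546544) − 0.25·(-0.236388) = 0.3324.

0.3324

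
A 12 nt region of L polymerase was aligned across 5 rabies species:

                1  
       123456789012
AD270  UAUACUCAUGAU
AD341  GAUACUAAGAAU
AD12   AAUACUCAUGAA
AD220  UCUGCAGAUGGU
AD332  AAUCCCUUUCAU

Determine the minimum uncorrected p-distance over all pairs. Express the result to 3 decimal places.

0.167

Pairwise Hamming distances:
  AD270 vs AD341: 4
  AD270 vs AD12: 2
  AD270 vs AD220: 5
  AD270 vs AD332: 6
  AD341 vs AD12: 5
  AD341 vs AD220: 8
  AD341 vs AD332: 7
  AD12 vs AD220: 7
  AD12 vs AD332: 6
  AD220 vs AD332: 8
The smallest is 2 mismatches, between AD270 and AD12; p = 2/12 = 0.167.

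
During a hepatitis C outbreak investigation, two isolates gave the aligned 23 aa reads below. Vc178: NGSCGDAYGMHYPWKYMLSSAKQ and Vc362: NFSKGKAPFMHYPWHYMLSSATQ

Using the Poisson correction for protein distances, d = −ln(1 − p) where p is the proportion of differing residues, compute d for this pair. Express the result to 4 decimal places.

0.3629

Differing sites — 2:G/F; 4:C/K; 6:D/K; 8:Y/P; 9:G/F; 15:K/H; 22:K/T.
p = 7/23 = 0.304348.
d = −ln(1 − 0.304348) = −ln(0.695652) = 0.3629.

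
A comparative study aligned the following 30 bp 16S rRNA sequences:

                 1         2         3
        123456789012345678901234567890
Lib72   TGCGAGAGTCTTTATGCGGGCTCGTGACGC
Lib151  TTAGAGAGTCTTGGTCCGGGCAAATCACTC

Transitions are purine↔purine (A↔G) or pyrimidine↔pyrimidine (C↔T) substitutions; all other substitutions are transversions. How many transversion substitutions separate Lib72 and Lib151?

8

Mismatches occur at site 2 (G↔T, transversion), site 3 (C↔A, transversion), site 13 (T↔G, transversion), site 14 (A↔G, transition), site 16 (G↔C, transversion), site 22 (T↔A, transversion), site 23 (C↔A, transversion), site 24 (G↔A, transition), site 26 (G↔C, transversion), site 29 (G↔T, transversion).
Of the 10 differences, 2 transitions and 8 transversions, so the answer is 8.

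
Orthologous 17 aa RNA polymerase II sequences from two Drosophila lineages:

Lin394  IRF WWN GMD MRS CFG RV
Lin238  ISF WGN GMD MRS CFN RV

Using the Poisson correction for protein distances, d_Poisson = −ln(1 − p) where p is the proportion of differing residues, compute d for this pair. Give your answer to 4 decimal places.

0.1942

Mismatches occur at site 2 (R↔S), site 5 (W↔G), site 15 (G↔N).
p = 3/17 = 0.176471.
d = −ln(1 − 0.176471) = −ln(0.823529) = 0.1942.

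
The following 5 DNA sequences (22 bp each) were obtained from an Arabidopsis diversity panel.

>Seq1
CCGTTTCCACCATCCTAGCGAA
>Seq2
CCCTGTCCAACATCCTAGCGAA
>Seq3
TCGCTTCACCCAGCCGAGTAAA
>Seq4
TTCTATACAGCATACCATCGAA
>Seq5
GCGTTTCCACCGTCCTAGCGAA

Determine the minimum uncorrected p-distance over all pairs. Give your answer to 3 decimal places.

0.091

Pairwise Hamming distances:
  Seq1 vs Seq2: 3
  Seq1 vs Seq3: 8
  Seq1 vs Seq4: 9
  Seq1 vs Seq5: 2
  Seq2 vs Seq3: 11
  Seq2 vs Seq4: 8
  Seq2 vs Seq5: 5
  Seq3 vs Seq4: 14
  Seq3 vs Seq5: 9
  Seq4 vs Seq5: 10
The smallest is 2 mismatches, between Seq1 and Seq5; p = 2/22 = 0.091.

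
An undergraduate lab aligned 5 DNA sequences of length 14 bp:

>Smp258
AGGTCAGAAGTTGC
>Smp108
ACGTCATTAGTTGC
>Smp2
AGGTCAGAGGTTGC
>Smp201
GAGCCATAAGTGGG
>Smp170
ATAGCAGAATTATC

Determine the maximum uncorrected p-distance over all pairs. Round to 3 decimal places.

0.643

Pairwise Hamming distances:
  Smp258 vs Smp108: 3
  Smp258 vs Smp2: 1
  Smp258 vs Smp201: 6
  Smp258 vs Smp170: 6
  Smp108 vs Smp2: 4
  Smp108 vs Smp201: 6
  Smp108 vs Smp170: 8
  Smp2 vs Smp201: 7
  Smp2 vs Smp170: 7
  Smp201 vs Smp170: 9
The largest is 9 mismatches, between Smp201 and Smp170; p = 9/14 = 0.643.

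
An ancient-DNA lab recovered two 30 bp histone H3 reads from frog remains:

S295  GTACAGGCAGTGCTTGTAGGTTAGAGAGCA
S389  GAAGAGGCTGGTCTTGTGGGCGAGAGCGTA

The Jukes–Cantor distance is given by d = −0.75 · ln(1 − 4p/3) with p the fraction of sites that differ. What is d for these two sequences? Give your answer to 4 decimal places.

0.4408

Differing sites — 2:T/A; 4:C/G; 9:A/T; 11:T/G; 12:G/T; 18:A/G; 21:T/C; 22:T/G; 27:A/C; 29:C/T.
p = 10/30 = 0.333333.
d = −0.75 · ln(1 − (4/3)·0.333333) = −0.75 · ln(0.555556) = −0.75 · (-0.587786) = 0.4408.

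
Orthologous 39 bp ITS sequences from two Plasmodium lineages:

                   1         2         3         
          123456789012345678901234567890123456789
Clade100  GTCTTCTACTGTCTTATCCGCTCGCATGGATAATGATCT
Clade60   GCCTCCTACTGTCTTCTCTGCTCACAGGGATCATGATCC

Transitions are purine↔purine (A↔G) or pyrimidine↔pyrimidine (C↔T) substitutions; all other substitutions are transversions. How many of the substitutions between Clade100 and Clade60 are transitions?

Mismatches occur at site 2 (T↔C, transition), site 5 (T↔C, transition), site 16 (A↔C, transversion), site 19 (C↔T, transition), site 24 (G↔A, transition), site 27 (T↔G, transversion), site 32 (A↔C, transversion), site 39 (T↔C, transition).
Of the 8 differences, 5 transitions and 3 transversions, so the answer is 5.

5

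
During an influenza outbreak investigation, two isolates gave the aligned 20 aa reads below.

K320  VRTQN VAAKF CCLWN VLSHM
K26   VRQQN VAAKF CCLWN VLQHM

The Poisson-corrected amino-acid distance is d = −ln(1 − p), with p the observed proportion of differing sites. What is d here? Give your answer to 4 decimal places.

Differing sites — 3:T/Q; 18:S/Q.
p = 2/20 = 0.100000.
d = −ln(1 − 0.100000) = −ln(0.900000) = 0.1054.

0.1054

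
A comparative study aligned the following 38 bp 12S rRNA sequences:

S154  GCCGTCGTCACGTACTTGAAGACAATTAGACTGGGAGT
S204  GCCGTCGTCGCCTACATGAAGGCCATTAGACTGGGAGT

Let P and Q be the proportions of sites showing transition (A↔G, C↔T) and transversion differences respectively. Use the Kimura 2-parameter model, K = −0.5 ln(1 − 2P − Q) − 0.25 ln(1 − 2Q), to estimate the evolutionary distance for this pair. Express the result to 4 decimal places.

0.1448

The sequences differ at positions 10 (A/G, transition), 12 (G/C, transversion), 16 (T/A, transversion), 22 (A/G, transition), 24 (A/C, transversion).
Of the 5 differences, 2 transitions and 3 transversions over 38 sites: P = 2/38 = 0.052632, Q = 3/38 = 0.078947.
d = −0.5·ln(0.815789) − 0.25·ln(0.842106) = −0.5·(-0.203600) − 0.25·(-0.171849) = 0.1448.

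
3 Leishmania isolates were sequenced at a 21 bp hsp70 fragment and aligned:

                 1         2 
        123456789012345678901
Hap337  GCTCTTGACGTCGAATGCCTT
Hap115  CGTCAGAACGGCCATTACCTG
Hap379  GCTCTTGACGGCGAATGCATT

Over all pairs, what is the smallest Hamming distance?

2

Pairwise Hamming distances:
  Hap337 vs Hap115: 10
  Hap337 vs Hap379: 2
  Hap115 vs Hap379: 10
The smallest is 2, between Hap337 and Hap379.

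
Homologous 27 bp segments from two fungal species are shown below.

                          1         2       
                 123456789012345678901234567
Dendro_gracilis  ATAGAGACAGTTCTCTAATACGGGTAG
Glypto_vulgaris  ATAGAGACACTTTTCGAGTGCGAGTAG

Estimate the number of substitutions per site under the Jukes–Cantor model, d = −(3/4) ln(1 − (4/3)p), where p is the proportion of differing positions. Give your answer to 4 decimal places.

0.2635

The sequences differ at positions 10 (G/C), 13 (C/T), 16 (T/G), 18 (A/G), 20 (A/G), 23 (G/A).
p = 6/27 = 0.222222.
d = −0.75 · ln(1 − (4/3)·0.222222) = −0.75 · ln(0.703704) = −0.75 · (-0.351397) = 0.2635.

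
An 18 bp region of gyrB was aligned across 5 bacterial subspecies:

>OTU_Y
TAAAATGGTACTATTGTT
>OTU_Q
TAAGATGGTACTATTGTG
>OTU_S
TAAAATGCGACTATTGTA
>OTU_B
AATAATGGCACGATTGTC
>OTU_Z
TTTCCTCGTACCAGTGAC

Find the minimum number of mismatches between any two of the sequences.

Pairwise Hamming distances:
  OTU_Y vs OTU_Q: 2
  OTU_Y vs OTU_S: 3
  OTU_Y vs OTU_B: 5
  OTU_Y vs OTU_Z: 9
  OTU_Q vs OTU_S: 4
  OTU_Q vs OTU_B: 6
  OTU_Q vs OTU_Z: 9
  OTU_S vs OTU_B: 6
  OTU_S vs OTU_Z: 11
  OTU_B vs OTU_Z: 9
The smallest is 2, between OTU_Y and OTU_Q.

2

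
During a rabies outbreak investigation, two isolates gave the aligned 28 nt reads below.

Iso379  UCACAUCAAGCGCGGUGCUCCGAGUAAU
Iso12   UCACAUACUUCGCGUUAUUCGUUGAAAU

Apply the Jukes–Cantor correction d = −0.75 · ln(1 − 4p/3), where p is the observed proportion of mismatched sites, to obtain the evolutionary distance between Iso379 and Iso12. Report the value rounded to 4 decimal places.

The sequences differ at positions 7 (C/A), 8 (A/C), 9 (A/U), 10 (G/U), 15 (G/U), 17 (G/A), 18 (C/U), 21 (C/G), 22 (G/U), 23 (A/U), 25 (U/A).
p = 11/28 = 0.392857.
d = −0.75 · ln(1 − (4/3)·0.392857) = −0.75 · ln(0.476191) = −0.75 · (-0.741936) = 0.5565.

0.5565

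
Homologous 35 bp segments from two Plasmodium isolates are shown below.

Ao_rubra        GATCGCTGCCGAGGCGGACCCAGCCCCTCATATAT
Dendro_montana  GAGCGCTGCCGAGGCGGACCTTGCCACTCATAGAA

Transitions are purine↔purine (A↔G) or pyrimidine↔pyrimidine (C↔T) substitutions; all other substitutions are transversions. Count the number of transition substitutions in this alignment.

The sequences differ at positions 3 (T/G, transversion), 21 (C/T, transition), 22 (A/T, transversion), 26 (C/A, transversion), 33 (T/G, transversion), 35 (T/A, transversion).
Of the 6 differences, 1 transition and 5 transversions, so the answer is 1.

1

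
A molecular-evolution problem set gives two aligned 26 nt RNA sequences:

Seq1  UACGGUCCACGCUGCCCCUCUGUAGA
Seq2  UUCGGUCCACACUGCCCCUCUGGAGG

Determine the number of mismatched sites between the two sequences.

The sequences differ at positions 2 (A/U), 11 (G/A), 23 (U/G), 26 (A/G).
That gives 4 mismatches out of 26 aligned sites, so the Hamming distance is 4.

4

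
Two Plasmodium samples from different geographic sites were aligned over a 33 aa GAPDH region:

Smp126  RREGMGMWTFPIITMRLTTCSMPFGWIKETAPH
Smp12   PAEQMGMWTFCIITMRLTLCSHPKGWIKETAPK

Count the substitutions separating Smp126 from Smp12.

8

The sequences differ at positions 1 (R/P), 2 (R/A), 4 (G/Q), 11 (P/C), 19 (T/L), 22 (M/H), 24 (F/K), 33 (H/K).
That gives 8 mismatches out of 33 aligned sites, so the Hamming distance is 8.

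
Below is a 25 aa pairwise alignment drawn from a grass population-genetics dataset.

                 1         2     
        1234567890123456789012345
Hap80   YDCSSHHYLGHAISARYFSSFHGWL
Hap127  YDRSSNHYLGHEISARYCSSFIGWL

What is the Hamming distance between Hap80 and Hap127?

The sequences differ at positions 3 (C/R), 6 (H/N), 12 (A/E), 18 (F/C), 22 (H/I).
That gives 5 mismatches out of 25 aligned sites, so the Hamming distance is 5.

5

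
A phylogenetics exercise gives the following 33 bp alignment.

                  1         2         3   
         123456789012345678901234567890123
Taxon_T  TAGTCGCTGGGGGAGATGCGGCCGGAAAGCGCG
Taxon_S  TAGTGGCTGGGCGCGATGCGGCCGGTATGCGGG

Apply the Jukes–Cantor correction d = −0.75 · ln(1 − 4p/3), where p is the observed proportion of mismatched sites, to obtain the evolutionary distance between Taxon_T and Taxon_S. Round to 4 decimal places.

0.2082

Differing sites — 5:C/G; 12:G/C; 14:A/C; 26:A/T; 28:A/T; 32:C/G.
p = 6/33 = 0.181818.
d = −0.75 · ln(1 − (4/3)·0.181818) = −0.75 · ln(0.757576) = −0.75 · (-0.277631) = 0.2082.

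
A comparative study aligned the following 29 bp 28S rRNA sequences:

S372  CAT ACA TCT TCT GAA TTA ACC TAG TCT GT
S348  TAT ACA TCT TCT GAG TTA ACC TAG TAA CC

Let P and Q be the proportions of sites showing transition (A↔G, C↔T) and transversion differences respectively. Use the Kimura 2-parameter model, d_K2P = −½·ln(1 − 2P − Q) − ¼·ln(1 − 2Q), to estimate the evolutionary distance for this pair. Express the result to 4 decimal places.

The sequences differ at positions 1 (C/T, transition), 15 (A/G, transition), 26 (C/A, transversion), 27 (T/A, transversion), 28 (G/C, transversion), 29 (T/C, transition).
Of the 6 differences, 3 transitions and 3 transversions over 29 sites: P = 3/29 = 0.103448, Q = 3/29 = 0.103448.
d = −0.5·ln(0.689656) − 0.25·ln(0.793104) = −0.5·(-0.371562) − 0.25·(-0.231801) = 0.2437.

0.2437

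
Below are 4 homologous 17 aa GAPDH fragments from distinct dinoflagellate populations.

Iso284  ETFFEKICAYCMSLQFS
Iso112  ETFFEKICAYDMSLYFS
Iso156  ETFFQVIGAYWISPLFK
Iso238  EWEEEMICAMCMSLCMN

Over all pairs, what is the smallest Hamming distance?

Pairwise Hamming distances:
  Iso284 vs Iso112: 2
  Iso284 vs Iso156: 8
  Iso284 vs Iso238: 8
  Iso112 vs Iso156: 8
  Iso112 vs Iso238: 9
  Iso156 vs Iso238: 13
The smallest is 2, between Iso284 and Iso112.

2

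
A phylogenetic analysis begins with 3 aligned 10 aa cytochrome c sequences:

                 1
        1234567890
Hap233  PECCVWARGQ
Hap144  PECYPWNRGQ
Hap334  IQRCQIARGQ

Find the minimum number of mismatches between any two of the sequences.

3

Pairwise Hamming distances:
  Hap233 vs Hap144: 3
  Hap233 vs Hap334: 5
  Hap144 vs Hap334: 7
The smallest is 3, between Hap233 and Hap144.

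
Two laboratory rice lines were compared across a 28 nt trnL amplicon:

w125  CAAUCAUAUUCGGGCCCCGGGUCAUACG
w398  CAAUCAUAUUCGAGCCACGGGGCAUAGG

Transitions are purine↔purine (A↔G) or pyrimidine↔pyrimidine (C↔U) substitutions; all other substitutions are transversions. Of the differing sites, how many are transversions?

Mismatches occur at site 13 (G→A, transition), site 17 (C→A, transversion), site 22 (U→G, transversion), site 27 (C→G, transversion).
Of the 4 differences, 1 transition and 3 transversions, so the answer is 3.

3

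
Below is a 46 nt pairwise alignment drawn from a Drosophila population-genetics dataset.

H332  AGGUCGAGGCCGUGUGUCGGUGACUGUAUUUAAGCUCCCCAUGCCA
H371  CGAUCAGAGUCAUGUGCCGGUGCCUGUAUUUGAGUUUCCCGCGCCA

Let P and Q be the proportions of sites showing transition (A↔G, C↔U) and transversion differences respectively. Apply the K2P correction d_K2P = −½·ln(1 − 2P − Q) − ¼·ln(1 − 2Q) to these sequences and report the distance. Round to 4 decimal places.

0.4392

The sequences differ at positions 1 (A/C, transversion), 3 (G/A, transition), 6 (G/A, transition), 7 (A/G, transition), 8 (G/A, transition), 10 (C/U, transition), 12 (G/A, transition), 17 (U/C, transition), 23 (A/C, transversion), 32 (A/G, transition), 35 (C/U, transition), 37 (C/U, transition), 41 (A/G, transition), 42 (U/C, transition).
Of the 14 differences, 12 transitions and 2 transversions over 46 sites: P = 12/46 = 0.260870, Q = 2/46 = 0.043478.
d = −0.5·ln(0.434782) − 0.25·ln(0.913044) = −0.5·(-0.832911) − 0.25·(-0.090971) = 0.4392.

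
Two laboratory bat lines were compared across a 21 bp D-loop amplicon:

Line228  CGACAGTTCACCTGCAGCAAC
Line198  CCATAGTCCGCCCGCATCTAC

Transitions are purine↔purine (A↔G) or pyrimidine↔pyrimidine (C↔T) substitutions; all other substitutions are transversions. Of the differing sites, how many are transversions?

3

Differing sites — 2:G/C (Tv); 4:C/T (Ti); 8:T/C (Ti); 10:A/G (Ti); 13:T/C (Ti); 17:G/T (Tv); 19:A/T (Tv).
Of the 7 differences, 4 transitions and 3 transversions, so the answer is 3.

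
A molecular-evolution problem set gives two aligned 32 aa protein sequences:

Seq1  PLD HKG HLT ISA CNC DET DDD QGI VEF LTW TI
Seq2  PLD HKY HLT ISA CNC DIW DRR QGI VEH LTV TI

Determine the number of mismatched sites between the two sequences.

Differing sites — 6:G/Y; 17:E/I; 18:T/W; 20:D/R; 21:D/R; 27:F/H; 30:W/V.
That gives 7 mismatches out of 32 aligned sites, so the Hamming distance is 7.

7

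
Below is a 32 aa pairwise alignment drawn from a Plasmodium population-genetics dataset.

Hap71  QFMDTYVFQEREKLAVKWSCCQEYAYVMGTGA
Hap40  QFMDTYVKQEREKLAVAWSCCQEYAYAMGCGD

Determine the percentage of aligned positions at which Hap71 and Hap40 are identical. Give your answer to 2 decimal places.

84.38%

The sequences differ at positions 8 (F/K), 17 (K/A), 27 (V/A), 30 (T/C), 32 (A/D).
27 of the 32 sites match, so the percent identity is 27/32 × 100 = 84.38%.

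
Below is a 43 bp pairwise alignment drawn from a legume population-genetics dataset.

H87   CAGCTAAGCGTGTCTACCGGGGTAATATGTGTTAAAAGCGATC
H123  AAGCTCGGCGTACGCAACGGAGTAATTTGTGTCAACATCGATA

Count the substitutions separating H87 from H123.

Differing sites — 1:C/A; 6:A/C; 7:A/G; 12:G/A; 13:T/C; 14:C/G; 15:T/C; 17:C/A; 21:G/A; 27:A/T; 33:T/C; 36:A/C; 38:G/T; 43:C/A.
That gives 14 mismatches out of 43 aligned sites, so the Hamming distance is 14.

14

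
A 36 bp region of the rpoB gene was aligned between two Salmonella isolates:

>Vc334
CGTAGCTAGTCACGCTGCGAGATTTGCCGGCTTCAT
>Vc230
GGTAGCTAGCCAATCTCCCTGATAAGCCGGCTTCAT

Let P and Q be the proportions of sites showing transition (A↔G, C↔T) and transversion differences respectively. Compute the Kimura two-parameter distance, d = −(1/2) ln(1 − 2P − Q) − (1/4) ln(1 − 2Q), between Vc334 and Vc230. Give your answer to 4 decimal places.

The sequences differ at positions 1 (C/G, transversion), 10 (T/C, transition), 13 (C/A, transversion), 14 (G/T, transversion), 17 (G/C, transversion), 19 (G/C, transversion), 20 (A/T, transversion), 24 (T/A, transversion), 25 (T/A, transversion).
Of the 9 differences, 1 transition and 8 transversions over 36 sites: P = 1/36 = 0.027778, Q = 8/36 = 0.222222.
d = −0.5·ln(0.722222) − 0.25·ln(0.555556) = −0.5·(-0.325423) − 0.25·(-0.587786) = 0.3097.

0.3097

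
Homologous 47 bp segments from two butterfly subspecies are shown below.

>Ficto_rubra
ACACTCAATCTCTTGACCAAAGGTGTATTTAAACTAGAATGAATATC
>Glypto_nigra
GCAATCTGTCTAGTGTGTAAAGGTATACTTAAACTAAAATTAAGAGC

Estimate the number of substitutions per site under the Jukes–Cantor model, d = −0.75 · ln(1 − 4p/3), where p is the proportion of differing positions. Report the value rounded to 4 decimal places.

0.4157

The sequences differ at positions 1 (A/G), 4 (C/A), 7 (A/T), 8 (A/G), 12 (C/A), 13 (T/G), 16 (A/T), 17 (C/G), 18 (C/T), 25 (G/A), 28 (T/C), 37 (G/A), 41 (G/T), 44 (T/G), 46 (T/G).
p = 15/47 = 0.319149.
d = −0.75 · ln(1 − (4/3)·0.319149) = −0.75 · ln(0.574468) = −0.75 · (-0.554311) = 0.4157.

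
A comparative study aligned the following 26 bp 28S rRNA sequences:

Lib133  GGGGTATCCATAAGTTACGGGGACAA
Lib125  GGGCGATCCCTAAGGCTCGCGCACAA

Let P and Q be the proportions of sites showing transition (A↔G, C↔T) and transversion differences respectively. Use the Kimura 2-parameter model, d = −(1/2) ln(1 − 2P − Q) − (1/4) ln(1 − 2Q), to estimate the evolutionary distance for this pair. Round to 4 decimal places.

Mismatches occur at site 4 (G→C, transversion), site 5 (T→G, transversion), site 10 (A→C, transversion), site 15 (T→G, transversion), site 16 (T→C, transition), site 17 (A→T, transversion), site 20 (G→C, transversion), site 22 (G→C, transversion).
Of the 8 differences, 1 transition and 7 transversions over 26 sites: P = 1/26 = 0.038462, Q = 7/26 = 0.269231.
d = −0.5·ln(0.653845) − 0.25·ln(0.461538) = −0.5·(-0.424885) − 0.25·(-0.773191) = 0.4057.

0.4057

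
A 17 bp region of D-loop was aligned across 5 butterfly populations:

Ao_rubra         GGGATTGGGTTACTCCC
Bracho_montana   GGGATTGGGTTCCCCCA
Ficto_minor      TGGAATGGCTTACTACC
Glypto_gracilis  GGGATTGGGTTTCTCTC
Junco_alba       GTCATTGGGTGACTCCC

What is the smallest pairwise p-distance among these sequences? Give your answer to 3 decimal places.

Pairwise Hamming distances:
  Ao_rubra vs Bracho_montana: 3
  Ao_rubra vs Ficto_minor: 4
  Ao_rubra vs Glypto_gracilis: 2
  Ao_rubra vs Junco_alba: 3
  Bracho_montana vs Ficto_minor: 7
  Bracho_montana vs Glypto_gracilis: 4
  Bracho_montana vs Junco_alba: 6
  Ficto_minor vs Glypto_gracilis: 6
  Ficto_minor vs Junco_alba: 7
  Glypto_gracilis vs Junco_alba: 5
The smallest is 2 mismatches, between Ao_rubra and Glypto_gracilis; p = 2/17 = 0.118.

0.118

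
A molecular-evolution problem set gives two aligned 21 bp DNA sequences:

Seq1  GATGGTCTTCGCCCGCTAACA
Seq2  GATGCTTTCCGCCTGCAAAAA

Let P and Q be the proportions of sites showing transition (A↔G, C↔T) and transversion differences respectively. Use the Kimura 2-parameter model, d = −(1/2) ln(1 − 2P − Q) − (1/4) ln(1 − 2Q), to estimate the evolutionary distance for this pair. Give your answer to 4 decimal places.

0.3639

The sequences differ at positions 5 (G/C, transversion), 7 (C/T, transition), 9 (T/C, transition), 14 (C/T, transition), 17 (T/A, transversion), 20 (C/A, transversion).
Of the 6 differences, 3 transitions and 3 transversions over 21 sites: P = 3/21 = 0.142857, Q = 3/21 = 0.142857.
d = −0.5·ln(0.571429) − 0.25·ln(0.714286) = −0.5·(-0.559615) − 0.25·(-0.336472) = 0.3639.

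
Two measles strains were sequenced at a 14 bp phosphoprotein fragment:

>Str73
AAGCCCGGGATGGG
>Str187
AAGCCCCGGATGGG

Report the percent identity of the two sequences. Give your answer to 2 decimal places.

A single mismatch occurs at site 7 (G↔C).
13 of the 14 sites match, so the percent identity is 13/14 × 100 = 92.86%.

92.86%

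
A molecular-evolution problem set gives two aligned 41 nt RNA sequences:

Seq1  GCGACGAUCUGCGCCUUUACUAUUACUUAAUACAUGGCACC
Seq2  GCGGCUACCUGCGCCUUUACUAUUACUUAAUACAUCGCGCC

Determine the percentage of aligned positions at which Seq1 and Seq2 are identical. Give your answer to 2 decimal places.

Differing sites — 4:A/G; 6:G/U; 8:U/C; 36:G/C; 39:A/G.
36 of the 41 sites match, so the percent identity is 36/41 × 100 = 87.80%.

87.80%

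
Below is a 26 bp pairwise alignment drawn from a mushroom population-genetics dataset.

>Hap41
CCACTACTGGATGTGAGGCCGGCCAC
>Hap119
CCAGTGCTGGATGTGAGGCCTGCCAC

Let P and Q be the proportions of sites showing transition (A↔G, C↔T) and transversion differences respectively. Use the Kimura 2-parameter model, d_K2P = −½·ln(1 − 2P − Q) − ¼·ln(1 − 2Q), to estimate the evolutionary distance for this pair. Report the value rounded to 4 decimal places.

Mismatches occur at site 4 (C→G, transversion), site 6 (A→G, transition), site 21 (G→T, transversion).
Of the 3 differences, 1 transition and 2 transversions over 26 sites: P = 1/26 = 0.038462, Q = 2/26 = 0.076923.
d = −0.5·ln(0.846153) − 0.25·ln(0.846154) = −0.5·(-0.167055) − 0.25·(-0.167054) = 0.1253.

0.1253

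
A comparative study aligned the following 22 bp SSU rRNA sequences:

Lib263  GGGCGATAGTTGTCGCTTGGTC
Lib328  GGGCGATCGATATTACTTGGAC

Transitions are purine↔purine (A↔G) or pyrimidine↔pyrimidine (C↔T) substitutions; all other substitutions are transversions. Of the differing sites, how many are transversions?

Mismatches occur at site 8 (A→C, transversion), site 10 (T→A, transversion), site 12 (G→A, transition), site 14 (C→T, transition), site 15 (G→A, transition), site 21 (T→A, transversion).
Of the 6 differences, 3 transitions and 3 transversions, so the answer is 3.

3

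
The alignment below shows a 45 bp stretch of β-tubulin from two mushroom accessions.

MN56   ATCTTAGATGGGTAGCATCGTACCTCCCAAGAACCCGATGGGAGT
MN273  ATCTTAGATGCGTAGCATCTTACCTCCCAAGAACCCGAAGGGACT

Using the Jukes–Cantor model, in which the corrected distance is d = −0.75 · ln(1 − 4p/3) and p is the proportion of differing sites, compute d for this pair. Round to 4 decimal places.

0.0946

Differing sites — 11:G/C; 20:G/T; 39:T/A; 44:G/C.
p = 4/45 = 0.088889.
d = −0.75 · ln(1 − (4/3)·0.088889) = −0.75 · ln(0.881481) = −0.75 · (-0.126152) = 0.0946.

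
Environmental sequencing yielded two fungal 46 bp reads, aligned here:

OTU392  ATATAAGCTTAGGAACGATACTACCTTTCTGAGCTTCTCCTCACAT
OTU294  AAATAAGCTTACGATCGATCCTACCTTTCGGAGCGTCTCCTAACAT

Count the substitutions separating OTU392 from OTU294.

The sequences differ at positions 2 (T/A), 12 (G/C), 15 (A/T), 20 (A/C), 30 (T/G), 35 (T/G), 42 (C/A).
That gives 7 mismatches out of 46 aligned sites, so the Hamming distance is 7.

7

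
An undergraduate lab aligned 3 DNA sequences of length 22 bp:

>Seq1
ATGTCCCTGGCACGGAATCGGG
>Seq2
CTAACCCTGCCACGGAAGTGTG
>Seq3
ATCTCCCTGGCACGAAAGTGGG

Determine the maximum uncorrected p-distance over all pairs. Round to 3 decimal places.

Pairwise Hamming distances:
  Seq1 vs Seq2: 7
  Seq1 vs Seq3: 4
  Seq2 vs Seq3: 6
The largest is 7 mismatches, between Seq1 and Seq2; p = 7/22 = 0.318.

0.318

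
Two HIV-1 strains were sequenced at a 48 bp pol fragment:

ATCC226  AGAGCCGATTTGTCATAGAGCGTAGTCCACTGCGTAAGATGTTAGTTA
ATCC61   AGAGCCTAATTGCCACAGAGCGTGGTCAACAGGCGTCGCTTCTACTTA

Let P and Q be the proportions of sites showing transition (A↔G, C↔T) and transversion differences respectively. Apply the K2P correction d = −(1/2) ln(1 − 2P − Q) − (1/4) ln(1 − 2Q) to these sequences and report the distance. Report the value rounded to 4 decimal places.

Mismatches occur at site 7 (G→T, transversion), site 9 (T→A, transversion), site 13 (T→C, transition), site 16 (T→C, transition), site 24 (A→G, transition), site 28 (C→A, transversion), site 31 (T→A, transversion), site 33 (C→G, transversion), site 34 (G→C, transversion), site 35 (T→G, transversion), site 36 (A→T, transversion), site 37 (A→C, transversion), site 39 (A→C, transversion), site 41 (G→T, transversion), site 42 (T→C, transition), site 45 (G→C, transversion).
Of the 16 differences, 4 transitions and 12 transversions over 48 sites: P = 4/48 = 0.083333, Q = 12/48 = 0.250000.
d = −0.5·ln(0.583334) − 0.25·ln(0.500000) = −0.5·(-0.538995) − 0.25·(-0.693147) = 0.4428.

0.4428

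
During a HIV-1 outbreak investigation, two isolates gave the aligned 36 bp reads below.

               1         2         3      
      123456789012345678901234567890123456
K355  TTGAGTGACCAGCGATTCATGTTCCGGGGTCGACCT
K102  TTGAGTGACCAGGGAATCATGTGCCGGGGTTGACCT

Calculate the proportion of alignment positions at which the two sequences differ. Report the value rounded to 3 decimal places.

0.111

Mismatches occur at site 13 (C↔G), site 16 (T↔A), site 23 (T↔G), site 31 (C↔T).
There are 4 differences over 36 sites, so p = 4/36 = 0.111.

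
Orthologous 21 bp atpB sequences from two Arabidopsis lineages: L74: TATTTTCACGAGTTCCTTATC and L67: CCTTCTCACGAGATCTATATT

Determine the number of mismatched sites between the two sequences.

7

Differing sites — 1:T/C; 2:A/C; 5:T/C; 13:T/A; 16:C/T; 17:T/A; 21:C/T.
That gives 7 mismatches out of 21 aligned sites, so the Hamming distance is 7.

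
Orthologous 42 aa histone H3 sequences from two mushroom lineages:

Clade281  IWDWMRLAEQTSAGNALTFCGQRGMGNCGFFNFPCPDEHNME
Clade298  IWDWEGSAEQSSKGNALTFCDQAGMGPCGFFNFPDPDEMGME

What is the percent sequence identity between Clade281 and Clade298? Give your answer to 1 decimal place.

73.8%

The sequences differ at positions 5 (M/E), 6 (R/G), 7 (L/S), 11 (T/S), 13 (A/K), 21 (G/D), 23 (R/A), 27 (N/P), 35 (C/D), 39 (H/M), 40 (N/G).
31 of the 42 sites match, so the percent identity is 31/42 × 100 = 73.8%.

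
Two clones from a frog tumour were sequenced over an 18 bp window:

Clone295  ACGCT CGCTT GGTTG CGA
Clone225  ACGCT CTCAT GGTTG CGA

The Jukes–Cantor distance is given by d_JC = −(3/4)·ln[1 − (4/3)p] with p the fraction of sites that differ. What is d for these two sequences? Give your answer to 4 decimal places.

0.1203

The sequences differ at positions 7 (G/T), 9 (T/A).
p = 2/18 = 0.111111.
d = −0.75 · ln(1 − (4/3)·0.111111) = −0.75 · ln(0.851852) = −0.75 · (-0.160342) = 0.1203.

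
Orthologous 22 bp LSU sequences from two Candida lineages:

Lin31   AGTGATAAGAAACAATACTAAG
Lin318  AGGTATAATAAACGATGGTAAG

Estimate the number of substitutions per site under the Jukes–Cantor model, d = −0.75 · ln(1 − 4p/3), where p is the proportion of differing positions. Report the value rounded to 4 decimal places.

Differing sites — 3:T/G; 4:G/T; 9:G/T; 14:A/G; 17:A/G; 18:C/G.
p = 6/22 = 0.272727.
d = −0.75 · ln(1 − (4/3)·0.272727) = −0.75 · ln(0.636364) = −0.75 · (-0.451985) = 0.3390.

0.3390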